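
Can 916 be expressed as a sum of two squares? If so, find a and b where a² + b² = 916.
4² + 30² (a=4, b=30)

Factorization: 916 = 2^2 × 229
By Fermat: n is sum of two squares iff every prime p ≡ 3 (mod 4) appears to even power.
All primes ≡ 3 (mod 4) appear to even power.
Search a = 0, 1, 2, … for 916 - a² a perfect square: first hit at a = 4: 916 - 16 = 900 = 30².
916 = 4² + 30² = 16 + 900 ✓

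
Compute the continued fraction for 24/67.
[0; 2, 1, 3, 1, 4]

Euclidean algorithm steps:
24 = 0 × 67 + 24
67 = 2 × 24 + 19
24 = 1 × 19 + 5
19 = 3 × 5 + 4
5 = 1 × 4 + 1
4 = 4 × 1 + 0
Continued fraction: [0; 2, 1, 3, 1, 4]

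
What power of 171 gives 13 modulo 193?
117

Baby-step giant-step with step n = ⌈√193⌉ = 14.
Baby steps 171^j mod 193 (j:value) for j=0..13: 0:1, 1:171, 2:98, 3:160, 4:147, 5:47, 6:124, 7:167, 8:186, 9:154, 10:86, 11:38, 12:129, 13:57.
Giant-step multiplier: 171^(-14) ≡ 171^(192-14) = 171^178 ≡ 2 (mod 193).
Giant steps γ_i = 13·2^i mod 193: γ_0=13, γ_1=26, γ_2=52, γ_3=104, γ_4=15, γ_5=30, γ_6=60, γ_7=120, γ_8=47 (in table at j=5).
x = i·n + j = 8·14 + 5 = 117.
Check: 171^117 ≡ 13 (mod 193).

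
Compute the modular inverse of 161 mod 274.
177

gcd(161, 274) = 1, so the inverse exists.
Extended Euclidean algorithm on (274, 161):
274 = 1 × 161 + 113  ⟹  113 = (1)·274 + (-1)·161
161 = 1 × 113 + 48  ⟹  48 = (-1)·274 + (2)·161
113 = 2 × 48 + 17  ⟹  17 = (3)·274 + (-5)·161
48 = 2 × 17 + 14  ⟹  14 = (-7)·274 + (12)·161
17 = 1 × 14 + 3  ⟹  3 = (10)·274 + (-17)·161
14 = 4 × 3 + 2  ⟹  2 = (-47)·274 + (80)·161
3 = 1 × 2 + 1  ⟹  1 = (57)·274 + (-97)·161
So (-97)·161 ≡ 1 (mod 274), i.e. 161^(-1) ≡ -97 ≡ 177 (mod 274).
Check: 161 × 177 = 28497 ≡ 1 (mod 274)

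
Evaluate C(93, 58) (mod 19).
11

Using Lucas' theorem:
Write n=93 and k=58 in base 19:
n in base 19: [4, 17]
k in base 19: [3, 1]
C(93,58) mod 19 = ∏ C(n_i, k_i) mod 19
Digit binomials (mod 19): C(4,3) = 4; C(17,1) = 17
Product: 4 × 17 = 68 ≡ 11 (mod 19)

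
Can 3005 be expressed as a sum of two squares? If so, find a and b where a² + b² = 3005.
14² + 53² (a=14, b=53)

Factorization: 3005 = 5 × 601
By Fermat: n is sum of two squares iff every prime p ≡ 3 (mod 4) appears to even power.
All primes ≡ 3 (mod 4) appear to even power.
Search a = 0, 1, 2, … for 3005 - a² a perfect square: first hit at a = 14: 3005 - 196 = 2809 = 53².
3005 = 14² + 53² = 196 + 2809 ✓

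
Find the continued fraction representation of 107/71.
[1; 1, 1, 35]

Euclidean algorithm steps:
107 = 1 × 71 + 36
71 = 1 × 36 + 35
36 = 1 × 35 + 1
35 = 35 × 1 + 0
Continued fraction: [1; 1, 1, 35]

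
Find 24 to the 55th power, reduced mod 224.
192

Repeated squaring. Binary of 55 = 110111.
24^1 ≡ 24 (mod 224); 24^2 ≡ 128 (mod 224); 24^4 ≡ 32 (mod 224); 24^8 ≡ 128 (mod 224); 24^16 ≡ 32 (mod 224); 24^32 ≡ 128 (mod 224)
24^55 = 24^1 × 24^2 × 24^4 × 24^16 × 24^32 ≡ 192 (mod 224)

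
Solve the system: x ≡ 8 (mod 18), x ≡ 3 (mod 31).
530

Using Chinese Remainder Theorem:
M = 18 × 31 = 558
M1 = 31, M2 = 18
y1 = 31^(-1) mod 18 = 7
y2 = 18^(-1) mod 31 = 19
x = (8×31×7 + 3×18×19) mod 558 = 530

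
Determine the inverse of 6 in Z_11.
2

gcd(6, 11) = 1, so the inverse exists.
Extended Euclidean algorithm on (11, 6):
11 = 1 × 6 + 5  ⟹  5 = (1)·11 + (-1)·6
6 = 1 × 5 + 1  ⟹  1 = (-1)·11 + (2)·6
So (2)·6 ≡ 1 (mod 11), i.e. 6^(-1) ≡ 2 (mod 11).
Check: 6 × 2 = 12 ≡ 1 (mod 11)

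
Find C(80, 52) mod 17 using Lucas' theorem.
14

Using Lucas' theorem:
Write n=80 and k=52 in base 17:
n in base 17: [4, 12]
k in base 17: [3, 1]
C(80,52) mod 17 = ∏ C(n_i, k_i) mod 17
Digit binomials (mod 17): C(4,3) = 4; C(12,1) = 12
Product: 4 × 12 = 48 ≡ 14 (mod 17)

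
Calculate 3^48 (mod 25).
11

Repeated squaring. Binary of 48 = 110000.
3^1 ≡ 3 (mod 25); 3^2 ≡ 9 (mod 25); 3^4 ≡ 6 (mod 25); 3^8 ≡ 11 (mod 25); 3^16 ≡ 21 (mod 25); 3^32 ≡ 16 (mod 25)
3^48 = 3^16 × 3^32 ≡ 11 (mod 25)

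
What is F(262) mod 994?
43

Matrix identity: Q^n = [[F_(n+1), F_n], [F_n, F_(n-1)]] with Q = [[1,1],[1,0]].
n = 262 = 100000110₂. Square-and-multiply, entries mod 994:
Q^1 = [[1,1],[1,0]]
Q^2 = (Q^1)² = [[2,1],[1,1]]
Q^4 = (Q^2)² = [[5,3],[3,2]]
Q^8 = (Q^4)² = [[34,21],[21,13]]
Q^16 = (Q^8)² = [[603,987],[987,610]]
Q^32 = (Q^16)² = [[848,455],[455,393]]
Q^65 = (Q^32)²·Q = [[778,715],[715,63]]
Q^131 = (Q^65)²·Q = [[192,247],[247,939]]
Q^262 = (Q^131)² = [[461,43],[43,418]]
F_262 mod 994 = Q^262[0][1] = 43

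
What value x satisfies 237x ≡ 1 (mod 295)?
178

gcd(237, 295) = 1, so the inverse exists.
Extended Euclidean algorithm on (295, 237):
295 = 1 × 237 + 58  ⟹  58 = (1)·295 + (-1)·237
237 = 4 × 58 + 5  ⟹  5 = (-4)·295 + (5)·237
58 = 11 × 5 + 3  ⟹  3 = (45)·295 + (-56)·237
5 = 1 × 3 + 2  ⟹  2 = (-49)·295 + (61)·237
3 = 1 × 2 + 1  ⟹  1 = (94)·295 + (-117)·237
So (-117)·237 ≡ 1 (mod 295), i.e. 237^(-1) ≡ -117 ≡ 178 (mod 295).
Check: 237 × 178 = 42186 ≡ 1 (mod 295)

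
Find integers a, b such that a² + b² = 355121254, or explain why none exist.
Not possible

Factorization: 355121254 = 2 × 41 × 163^3
By Fermat: n is sum of two squares iff every prime p ≡ 3 (mod 4) appears to even power.
Prime(s) ≡ 3 (mod 4) with odd exponent: [(163, 3)]
Therefore 355121254 cannot be expressed as a² + b².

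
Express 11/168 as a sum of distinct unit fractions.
1/16 + 1/336

Greedy algorithm:
11/168: ceiling(168/11) = 16, use 1/16
1/336: ceiling(336/1) = 336, use 1/336
Result: 11/168 = 1/16 + 1/336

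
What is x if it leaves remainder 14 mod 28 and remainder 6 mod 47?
1134

Using Chinese Remainder Theorem:
M = 28 × 47 = 1316
M1 = 47, M2 = 28
y1 = 47^(-1) mod 28 = 3
y2 = 28^(-1) mod 47 = 42
x = (14×47×3 + 6×28×42) mod 1316 = 1134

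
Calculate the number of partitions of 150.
40853235313

p(n) counts ways to write n as a sum of positive integers (order ignored).
Euler's pentagonal recurrence: p(k) = p(k-1) + p(k-2) - p(k-5) - p(k-7) + p(k-12) + p(k-15) - ... (offsets j(3j∓1)/2, signs ++--, p(0)=1, p(<0)=0).
DP table for k = 0..149: p(0)=1, p(1)=1, p(2)=2, p(3)=3, p(4)=5, p(5)=7, p(6)=11, p(7)=15, p(8)=22, p(9)=30, p(10)=42, p(11)=56, p(12)=77, p(13)=101, p(14)=135, p(15)=176, p(16)=231, p(17)=297, p(18)=385, p(19)=490, p(20)=627, p(21)=792, p(22)=1002, p(23)=1255, p(24)=1575, p(25)=1958, p(26)=2436, p(27)=3010, p(28)=3718, p(29)=4565, p(30)=5604, p(31)=6842, p(32)=8349, p(33)=10143, p(34)=12310, p(35)=14883, p(36)=17977, p(37)=21637, p(38)=26015, p(39)=31185, p(40)=37338, p(41)=44583, p(42)=53174, p(43)=63261, p(44)=75175, p(45)=89134, p(46)=105558, p(47)=124754, p(48)=147273, p(49)=173525, p(50)=204226, p(51)=239943, p(52)=281589, p(53)=329931, p(54)=386155, p(55)=451276, p(56)=526823, p(57)=614154, p(58)=715220, p(59)=831820, p(60)=966467, p(61)=1121505, p(62)=1300156, p(63)=1505499, p(64)=1741630, p(65)=2012558, p(66)=2323520, p(67)=2679689, p(68)=3087735, p(69)=3554345, p(70)=4087968, p(71)=4697205, p(72)=5392783, p(73)=6185689, p(74)=7089500, p(75)=8118264, p(76)=9289091, p(77)=10619863, p(78)=12132164, p(79)=13848650, p(80)=15796476, p(81)=18004327, p(82)=20506255, p(83)=23338469, p(84)=26543660, p(85)=30167357, p(86)=34262962, p(87)=38887673, p(88)=44108109, p(89)=49995925, p(90)=56634173, p(91)=64112359, p(92)=72533807, p(93)=82010177, p(94)=92669720, p(95)=104651419, p(96)=118114304, p(97)=133230930, p(98)=150198136, p(99)=169229875, p(100)=190569292, p(101)=214481126, p(102)=241265379, p(103)=271248950, p(104)=304801365, p(105)=342325709, p(106)=384276336, p(107)=431149389, p(108)=483502844, p(109)=541946240, p(110)=607163746, p(111)=679903203, p(112)=761002156, p(113)=851376628, p(114)=952050665, p(115)=1064144451, p(116)=1188908248, p(117)=1327710076, p(118)=1482074143, p(119)=1653668665, p(120)=1844349560, p(121)=2056148051, p(122)=2291320912, p(123)=2552338241, p(124)=2841940500, p(125)=3163127352, p(126)=3519222692, p(127)=3913864295, p(128)=4351078600, p(129)=4835271870, p(130)=5371315400, p(131)=5964539504, p(132)=6620830889, p(133)=7346629512, p(134)=8149040695, p(135)=9035836076, p(136)=10015581680, p(137)=11097645016, p(138)=12292341831, p(139)=13610949895, p(140)=15065878135, p(141)=16670689208, p(142)=18440293320, p(143)=20390982757, p(144)=22540654445, p(145)=24908858009, p(146)=27517052599, p(147)=30388671978, p(148)=33549419497, p(149)=37027355200.
Final step: p(150) = p(149) + p(148) - p(145) - p(143) + p(138) + p(135) - p(128) - p(124) + p(115) + p(110) - p(99) - p(93) + p(80) + p(73) - p(58) - p(50) + p(33) + p(24) - p(5)
= 37027355200 + 33549419497 - 24908858009 - 20390982757 + 12292341831 + 9035836076 - 4351078600 - 2841940500 + 1064144451 + 607163746 - 169229875 - 82010177 + 15796476 + 6185689 - 715220 - 204226 + 10143 + 1575 - 7
= 40853235313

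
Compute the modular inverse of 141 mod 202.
149

gcd(141, 202) = 1, so the inverse exists.
Extended Euclidean algorithm on (202, 141):
202 = 1 × 141 + 61  ⟹  61 = (1)·202 + (-1)·141
141 = 2 × 61 + 19  ⟹  19 = (-2)·202 + (3)·141
61 = 3 × 19 + 4  ⟹  4 = (7)·202 + (-10)·141
19 = 4 × 4 + 3  ⟹  3 = (-30)·202 + (43)·141
4 = 1 × 3 + 1  ⟹  1 = (37)·202 + (-53)·141
So (-53)·141 ≡ 1 (mod 202), i.e. 141^(-1) ≡ -53 ≡ 149 (mod 202).
Check: 141 × 149 = 21009 ≡ 1 (mod 202)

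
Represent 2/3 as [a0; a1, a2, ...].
[0; 1, 2]

Euclidean algorithm steps:
2 = 0 × 3 + 2
3 = 1 × 2 + 1
2 = 2 × 1 + 0
Continued fraction: [0; 1, 2]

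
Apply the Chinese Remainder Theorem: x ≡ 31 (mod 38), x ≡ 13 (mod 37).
753

Using Chinese Remainder Theorem:
M = 38 × 37 = 1406
M1 = 37, M2 = 38
y1 = 37^(-1) mod 38 = 37
y2 = 38^(-1) mod 37 = 1
x = (31×37×37 + 13×38×1) mod 1406 = 753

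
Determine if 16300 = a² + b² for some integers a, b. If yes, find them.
Not possible

Factorization: 16300 = 2^2 × 5^2 × 163
By Fermat: n is sum of two squares iff every prime p ≡ 3 (mod 4) appears to even power.
Prime(s) ≡ 3 (mod 4) with odd exponent: [(163, 1)]
Therefore 16300 cannot be expressed as a² + b².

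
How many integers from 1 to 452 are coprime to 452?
224

452 = 2^2 × 113
φ(n) = n × ∏(1 - 1/p) for each prime p dividing n
φ(452) = 452 × (1 - 1/2) × (1 - 1/113) = 224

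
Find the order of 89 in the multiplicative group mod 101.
100

101 is prime, so ord(89) divides φ(101) = 100.
Divisors of 100: 1, 2, 4, 5, 10, 20, 25, 50, 100.
Repeated squaring: 89^1 ≡ 89, 89^2 ≡ 43, 89^4 ≡ 31, 89^8 ≡ 52, 89^16 ≡ 78, 89^32 ≡ 24, 89^64 ≡ 71 (mod 101).
Test 89^d mod 101 for each divisor d in increasing order:
89^1 ≡ 89
89^2 ≡ 43
89^4 ≡ 31
89^5 = 89^4·89^1 ≡ 32
89^10 = 89^8·89^2 ≡ 14
89^20 = 89^16·89^4 ≡ 95
89^25 = 89^16·89^8·89^1 ≡ 10
89^50 = 89^32·89^16·89^2 ≡ 100
89^100 = 89^64·89^32·89^4 ≡ 1  ← first divisor giving 1
The order is 100.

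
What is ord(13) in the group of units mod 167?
166

167 is prime, so ord(13) divides φ(167) = 166.
Divisors of 166: 1, 2, 83, 166.
Repeated squaring: 13^1 ≡ 13, 13^2 ≡ 2, 13^4 ≡ 4, 13^8 ≡ 16, 13^16 ≡ 89, 13^32 ≡ 72, 13^64 ≡ 7, 13^128 ≡ 49 (mod 167).
Test 13^d mod 167 for each divisor d in increasing order:
13^1 ≡ 13
13^2 ≡ 2
13^83 = 13^64·13^16·13^2·13^1 ≡ 166
13^166 = 13^128·13^32·13^4·13^2 ≡ 1  ← first divisor giving 1
The order is 166.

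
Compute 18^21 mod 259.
162

Repeated squaring. Binary of 21 = 10101.
18^1 ≡ 18 (mod 259); 18^2 ≡ 65 (mod 259); 18^4 ≡ 81 (mod 259); 18^8 ≡ 86 (mod 259); 18^16 ≡ 144 (mod 259)
18^21 = 18^1 × 18^4 × 18^16 ≡ 162 (mod 259)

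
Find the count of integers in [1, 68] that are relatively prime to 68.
32

68 = 2^2 × 17
φ(n) = n × ∏(1 - 1/p) for each prime p dividing n
φ(68) = 68 × (1 - 1/2) × (1 - 1/17) = 32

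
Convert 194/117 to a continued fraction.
[1; 1, 1, 1, 12, 3]

Euclidean algorithm steps:
194 = 1 × 117 + 77
117 = 1 × 77 + 40
77 = 1 × 40 + 37
40 = 1 × 37 + 3
37 = 12 × 3 + 1
3 = 3 × 1 + 0
Continued fraction: [1; 1, 1, 1, 12, 3]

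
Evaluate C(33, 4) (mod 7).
5

Using Lucas' theorem:
Write n=33 and k=4 in base 7:
n in base 7: [4, 5]
k in base 7: [0, 4]
C(33,4) mod 7 = ∏ C(n_i, k_i) mod 7
Digit binomials (mod 7): C(4,0) = 1; C(5,4) = 5
Product: 1 × 5 = 5 ≡ 5 (mod 7)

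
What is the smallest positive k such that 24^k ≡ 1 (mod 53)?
13

53 is prime, so ord(24) divides φ(53) = 52.
Divisors of 52: 1, 2, 4, 13, 26, 52.
Repeated squaring: 24^1 ≡ 24, 24^2 ≡ 46, 24^4 ≡ 49, 24^8 ≡ 16, 24^16 ≡ 44, 24^32 ≡ 28 (mod 53).
Test 24^d mod 53 for each divisor d in increasing order:
24^1 ≡ 24
24^2 ≡ 46
24^4 ≡ 49
24^13 = 24^8·24^4·24^1 ≡ 1  ← first divisor giving 1
The order is 13.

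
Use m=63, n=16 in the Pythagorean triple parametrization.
(3713, 2016, 4225)

Euclid's formula: a = m² - n², b = 2mn, c = m² + n²
m = 63, n = 16
a = 63² - 16² = 3969 - 256 = 3713
b = 2 × 63 × 16 = 2016
c = 63² + 16² = 3969 + 256 = 4225
Verification: 3713² + 2016² = 13786369 + 4064256 = 17850625 = 4225² ✓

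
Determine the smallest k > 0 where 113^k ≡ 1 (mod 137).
136

137 is prime, so ord(113) divides φ(137) = 136.
Divisors of 136: 1, 2, 4, 8, 17, 34, 68, 136.
Repeated squaring: 113^1 ≡ 113, 113^2 ≡ 28, 113^4 ≡ 99, 113^8 ≡ 74, 113^16 ≡ 133, 113^32 ≡ 16, 113^64 ≡ 119, 113^128 ≡ 50 (mod 137).
Test 113^d mod 137 for each divisor d in increasing order:
113^1 ≡ 113
113^2 ≡ 28
113^4 ≡ 99
113^8 ≡ 74
113^17 = 113^16·113^1 ≡ 96
113^34 = 113^32·113^2 ≡ 37
113^68 = 113^64·113^4 ≡ 136
113^136 = 113^128·113^8 ≡ 1  ← first divisor giving 1
The order is 136.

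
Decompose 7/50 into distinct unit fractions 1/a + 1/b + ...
1/8 + 1/67 + 1/13400

Greedy algorithm:
7/50: ceiling(50/7) = 8, use 1/8
3/200: ceiling(200/3) = 67, use 1/67
1/13400: ceiling(13400/1) = 13400, use 1/13400
Result: 7/50 = 1/8 + 1/67 + 1/13400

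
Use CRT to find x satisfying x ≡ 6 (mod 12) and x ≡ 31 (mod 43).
246

Using Chinese Remainder Theorem:
M = 12 × 43 = 516
M1 = 43, M2 = 12
y1 = 43^(-1) mod 12 = 7
y2 = 12^(-1) mod 43 = 18
x = (6×43×7 + 31×12×18) mod 516 = 246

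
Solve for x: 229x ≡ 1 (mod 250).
119

gcd(229, 250) = 1, so the inverse exists.
Extended Euclidean algorithm on (250, 229):
250 = 1 × 229 + 21  ⟹  21 = (1)·250 + (-1)·229
229 = 10 × 21 + 19  ⟹  19 = (-10)·250 + (11)·229
21 = 1 × 19 + 2  ⟹  2 = (11)·250 + (-12)·229
19 = 9 × 2 + 1  ⟹  1 = (-109)·250 + (119)·229
So (119)·229 ≡ 1 (mod 250), i.e. 229^(-1) ≡ 119 (mod 250).
Check: 229 × 119 = 27251 ≡ 1 (mod 250)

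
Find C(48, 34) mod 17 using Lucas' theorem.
1

Using Lucas' theorem:
Write n=48 and k=34 in base 17:
n in base 17: [2, 14]
k in base 17: [2, 0]
C(48,34) mod 17 = ∏ C(n_i, k_i) mod 17
Digit binomials (mod 17): C(2,2) = 1; C(14,0) = 1
Product: 1 × 1 = 1 ≡ 1 (mod 17)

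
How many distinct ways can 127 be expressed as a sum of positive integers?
3913864295

p(n) counts ways to write n as a sum of positive integers (order ignored).
Euler's pentagonal recurrence: p(k) = p(k-1) + p(k-2) - p(k-5) - p(k-7) + p(k-12) + p(k-15) - ... (offsets j(3j∓1)/2, signs ++--, p(0)=1, p(<0)=0).
DP table for k = 0..126: p(0)=1, p(1)=1, p(2)=2, p(3)=3, p(4)=5, p(5)=7, p(6)=11, p(7)=15, p(8)=22, p(9)=30, p(10)=42, p(11)=56, p(12)=77, p(13)=101, p(14)=135, p(15)=176, p(16)=231, p(17)=297, p(18)=385, p(19)=490, p(20)=627, p(21)=792, p(22)=1002, p(23)=1255, p(24)=1575, p(25)=1958, p(26)=2436, p(27)=3010, p(28)=3718, p(29)=4565, p(30)=5604, p(31)=6842, p(32)=8349, p(33)=10143, p(34)=12310, p(35)=14883, p(36)=17977, p(37)=21637, p(38)=26015, p(39)=31185, p(40)=37338, p(41)=44583, p(42)=53174, p(43)=63261, p(44)=75175, p(45)=89134, p(46)=105558, p(47)=124754, p(48)=147273, p(49)=173525, p(50)=204226, p(51)=239943, p(52)=281589, p(53)=329931, p(54)=386155, p(55)=451276, p(56)=526823, p(57)=614154, p(58)=715220, p(59)=831820, p(60)=966467, p(61)=1121505, p(62)=1300156, p(63)=1505499, p(64)=1741630, p(65)=2012558, p(66)=2323520, p(67)=2679689, p(68)=3087735, p(69)=3554345, p(70)=4087968, p(71)=4697205, p(72)=5392783, p(73)=6185689, p(74)=7089500, p(75)=8118264, p(76)=9289091, p(77)=10619863, p(78)=12132164, p(79)=13848650, p(80)=15796476, p(81)=18004327, p(82)=20506255, p(83)=23338469, p(84)=26543660, p(85)=30167357, p(86)=34262962, p(87)=38887673, p(88)=44108109, p(89)=49995925, p(90)=56634173, p(91)=64112359, p(92)=72533807, p(93)=82010177, p(94)=92669720, p(95)=104651419, p(96)=118114304, p(97)=133230930, p(98)=150198136, p(99)=169229875, p(100)=190569292, p(101)=214481126, p(102)=241265379, p(103)=271248950, p(104)=304801365, p(105)=342325709, p(106)=384276336, p(107)=431149389, p(108)=483502844, p(109)=541946240, p(110)=607163746, p(111)=679903203, p(112)=761002156, p(113)=851376628, p(114)=952050665, p(115)=1064144451, p(116)=1188908248, p(117)=1327710076, p(118)=1482074143, p(119)=1653668665, p(120)=1844349560, p(121)=2056148051, p(122)=2291320912, p(123)=2552338241, p(124)=2841940500, p(125)=3163127352, p(126)=3519222692.
Final step: p(127) = p(126) + p(125) - p(122) - p(120) + p(115) + p(112) - p(105) - p(101) + p(92) + p(87) - p(76) - p(70) + p(57) + p(50) - p(35) - p(27) + p(10) + p(1)
= 3519222692 + 3163127352 - 2291320912 - 1844349560 + 1064144451 + 761002156 - 342325709 - 214481126 + 72533807 + 38887673 - 9289091 - 4087968 + 614154 + 204226 - 14883 - 3010 + 42 + 1
= 3913864295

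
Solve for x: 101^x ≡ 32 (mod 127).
72

Baby-step giant-step with step n = ⌈√127⌉ = 12.
Baby steps 101^j mod 127 (j:value) for j=0..11: 0:1, 1:101, 2:41, 3:77, 4:30, 5:109, 6:87, 7:24, 8:11, 9:95, 10:70, 11:85.
Giant-step multiplier: 101^(-12) ≡ 101^(126-12) = 101^114 ≡ 122 (mod 127).
Giant steps γ_i = 32·122^i mod 127: γ_0=32, γ_1=94, γ_2=38, γ_3=64, γ_4=61, γ_5=76, γ_6=1 (in table at j=0).
x = i·n + j = 6·12 + 0 = 72.
Check: 101^72 ≡ 32 (mod 127).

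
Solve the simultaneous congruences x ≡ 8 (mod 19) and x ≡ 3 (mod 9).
84

Using Chinese Remainder Theorem:
M = 19 × 9 = 171
M1 = 9, M2 = 19
y1 = 9^(-1) mod 19 = 17
y2 = 19^(-1) mod 9 = 1
x = (8×9×17 + 3×19×1) mod 171 = 84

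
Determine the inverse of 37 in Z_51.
40

gcd(37, 51) = 1, so the inverse exists.
Extended Euclidean algorithm on (51, 37):
51 = 1 × 37 + 14  ⟹  14 = (1)·51 + (-1)·37
37 = 2 × 14 + 9  ⟹  9 = (-2)·51 + (3)·37
14 = 1 × 9 + 5  ⟹  5 = (3)·51 + (-4)·37
9 = 1 × 5 + 4  ⟹  4 = (-5)·51 + (7)·37
5 = 1 × 4 + 1  ⟹  1 = (8)·51 + (-11)·37
So (-11)·37 ≡ 1 (mod 51), i.e. 37^(-1) ≡ -11 ≡ 40 (mod 51).
Check: 37 × 40 = 1480 ≡ 1 (mod 51)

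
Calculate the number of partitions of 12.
77

p(n) counts ways to write n as a sum of positive integers (order ignored).
Euler's pentagonal recurrence: p(k) = p(k-1) + p(k-2) - p(k-5) - p(k-7) + p(k-12) + p(k-15) - ... (offsets j(3j∓1)/2, signs ++--, p(0)=1, p(<0)=0).
DP table for k = 0..11: p(0)=1, p(1)=1, p(2)=2, p(3)=3, p(4)=5, p(5)=7, p(6)=11, p(7)=15, p(8)=22, p(9)=30, p(10)=42, p(11)=56.
Final step: p(12) = p(11) + p(10) - p(7) - p(5) + p(0)
= 56 + 42 - 15 - 7 + 1
= 77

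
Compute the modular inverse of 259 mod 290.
159

gcd(259, 290) = 1, so the inverse exists.
Extended Euclidean algorithm on (290, 259):
290 = 1 × 259 + 31  ⟹  31 = (1)·290 + (-1)·259
259 = 8 × 31 + 11  ⟹  11 = (-8)·290 + (9)·259
31 = 2 × 11 + 9  ⟹  9 = (17)·290 + (-19)·259
11 = 1 × 9 + 2  ⟹  2 = (-25)·290 + (28)·259
9 = 4 × 2 + 1  ⟹  1 = (117)·290 + (-131)·259
So (-131)·259 ≡ 1 (mod 290), i.e. 259^(-1) ≡ -131 ≡ 159 (mod 290).
Check: 259 × 159 = 41181 ≡ 1 (mod 290)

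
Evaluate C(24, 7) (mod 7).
3

Using Lucas' theorem:
Write n=24 and k=7 in base 7:
n in base 7: [3, 3]
k in base 7: [1, 0]
C(24,7) mod 7 = ∏ C(n_i, k_i) mod 7
Digit binomials (mod 7): C(3,1) = 3; C(3,0) = 1
Product: 3 × 1 = 3 ≡ 3 (mod 7)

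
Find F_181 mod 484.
133

Matrix identity: Q^n = [[F_(n+1), F_n], [F_n, F_(n-1)]] with Q = [[1,1],[1,0]].
n = 181 = 10110101₂. Square-and-multiply, entries mod 484:
Q^1 = [[1,1],[1,0]]
Q^2 = (Q^1)² = [[2,1],[1,1]]
Q^5 = (Q^2)²·Q = [[8,5],[5,3]]
Q^11 = (Q^5)²·Q = [[144,89],[89,55]]
Q^22 = (Q^11)² = [[101,287],[287,298]]
Q^45 = (Q^22)²·Q = [[415,126],[126,289]]
Q^90 = (Q^45)² = [[309,132],[132,177]]
Q^181 = (Q^90)²·Q = [[397,133],[133,264]]
F_181 mod 484 = Q^181[0][1] = 133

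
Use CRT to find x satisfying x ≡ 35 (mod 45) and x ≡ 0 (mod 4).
80

Using Chinese Remainder Theorem:
M = 45 × 4 = 180
M1 = 4, M2 = 45
y1 = 4^(-1) mod 45 = 34
y2 = 45^(-1) mod 4 = 1
x = (35×4×34 + 0×45×1) mod 180 = 80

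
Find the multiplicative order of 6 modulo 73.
36

73 is prime, so ord(6) divides φ(73) = 72.
Divisors of 72: 1, 2, 3, 4, 6, 8, 9, 12, 18, 24, 36, 72.
Repeated squaring: 6^1 ≡ 6, 6^2 ≡ 36, 6^4 ≡ 55, 6^8 ≡ 32, 6^16 ≡ 2, 6^32 ≡ 4, 6^64 ≡ 16 (mod 73).
Test 6^d mod 73 for each divisor d in increasing order:
6^1 ≡ 6
6^2 ≡ 36
6^3 = 6^2·6^1 ≡ 70
6^4 ≡ 55
6^6 = 6^4·6^2 ≡ 9
6^8 ≡ 32
6^9 = 6^8·6^1 ≡ 46
6^12 = 6^8·6^4 ≡ 8
6^18 = 6^16·6^2 ≡ 72
6^24 = 6^16·6^8 ≡ 64
6^36 = 6^32·6^4 ≡ 1  ← first divisor giving 1
The order is 36.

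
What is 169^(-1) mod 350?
29

gcd(169, 350) = 1, so the inverse exists.
Extended Euclidean algorithm on (350, 169):
350 = 2 × 169 + 12  ⟹  12 = (1)·350 + (-2)·169
169 = 14 × 12 + 1  ⟹  1 = (-14)·350 + (29)·169
So (29)·169 ≡ 1 (mod 350), i.e. 169^(-1) ≡ 29 (mod 350).
Check: 169 × 29 = 4901 ≡ 1 (mod 350)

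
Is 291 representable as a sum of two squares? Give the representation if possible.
Not possible

Factorization: 291 = 3 × 97
By Fermat: n is sum of two squares iff every prime p ≡ 3 (mod 4) appears to even power.
Prime(s) ≡ 3 (mod 4) with odd exponent: [(3, 1)]
Therefore 291 cannot be expressed as a² + b².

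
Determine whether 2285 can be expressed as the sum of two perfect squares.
13² + 46² (a=13, b=46)

Factorization: 2285 = 5 × 457
By Fermat: n is sum of two squares iff every prime p ≡ 3 (mod 4) appears to even power.
All primes ≡ 3 (mod 4) appear to even power.
Search a = 0, 1, 2, … for 2285 - a² a perfect square: first hit at a = 13: 2285 - 169 = 2116 = 46².
2285 = 13² + 46² = 169 + 2116 ✓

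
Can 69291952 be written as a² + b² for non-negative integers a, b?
Not possible

Factorization: 69291952 = 2^4 × 163^3
By Fermat: n is sum of two squares iff every prime p ≡ 3 (mod 4) appears to even power.
Prime(s) ≡ 3 (mod 4) with odd exponent: [(163, 3)]
Therefore 69291952 cannot be expressed as a² + b².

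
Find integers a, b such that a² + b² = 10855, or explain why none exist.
Not possible

Factorization: 10855 = 5 × 13 × 167
By Fermat: n is sum of two squares iff every prime p ≡ 3 (mod 4) appears to even power.
Prime(s) ≡ 3 (mod 4) with odd exponent: [(167, 1)]
Therefore 10855 cannot be expressed as a² + b².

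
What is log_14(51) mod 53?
33

Baby-step giant-step with step n = ⌈√53⌉ = 8.
Baby steps 14^j mod 53 (j:value) for j=0..7: 0:1, 1:14, 2:37, 3:41, 4:44, 5:33, 6:38, 7:2.
Giant-step multiplier: 14^(-8) ≡ 14^(52-8) = 14^44 ≡ 36 (mod 53).
Giant steps γ_i = 51·36^i mod 53: γ_0=51, γ_1=34, γ_2=5, γ_3=21, γ_4=14 (in table at j=1).
x = i·n + j = 4·8 + 1 = 33.
Check: 14^33 ≡ 51 (mod 53).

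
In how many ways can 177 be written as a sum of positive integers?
522115831195

p(n) counts ways to write n as a sum of positive integers (order ignored).
Euler's pentagonal recurrence: p(k) = p(k-1) + p(k-2) - p(k-5) - p(k-7) + p(k-12) + p(k-15) - ... (offsets j(3j∓1)/2, signs ++--, p(0)=1, p(<0)=0).
DP table for k = 0..176: p(0)=1, p(1)=1, p(2)=2, p(3)=3, p(4)=5, p(5)=7, p(6)=11, p(7)=15, p(8)=22, p(9)=30, p(10)=42, p(11)=56, p(12)=77, p(13)=101, p(14)=135, p(15)=176, p(16)=231, p(17)=297, p(18)=385, p(19)=490, p(20)=627, p(21)=792, p(22)=1002, p(23)=1255, p(24)=1575, p(25)=1958, p(26)=2436, p(27)=3010, p(28)=3718, p(29)=4565, p(30)=5604, p(31)=6842, p(32)=8349, p(33)=10143, p(34)=12310, p(35)=14883, p(36)=17977, p(37)=21637, p(38)=26015, p(39)=31185, p(40)=37338, p(41)=44583, p(42)=53174, p(43)=63261, p(44)=75175, p(45)=89134, p(46)=105558, p(47)=124754, p(48)=147273, p(49)=173525, p(50)=204226, p(51)=239943, p(52)=281589, p(53)=329931, p(54)=386155, p(55)=451276, p(56)=526823, p(57)=614154, p(58)=715220, p(59)=831820, p(60)=966467, p(61)=1121505, p(62)=1300156, p(63)=1505499, p(64)=1741630, p(65)=2012558, p(66)=2323520, p(67)=2679689, p(68)=3087735, p(69)=3554345, p(70)=4087968, p(71)=4697205, p(72)=5392783, p(73)=6185689, p(74)=7089500, p(75)=8118264, p(76)=9289091, p(77)=10619863, p(78)=12132164, p(79)=13848650, p(80)=15796476, p(81)=18004327, p(82)=20506255, p(83)=23338469, p(84)=26543660, p(85)=30167357, p(86)=34262962, p(87)=38887673, p(88)=44108109, p(89)=49995925, p(90)=56634173, p(91)=64112359, p(92)=72533807, p(93)=82010177, p(94)=92669720, p(95)=104651419, p(96)=118114304, p(97)=133230930, p(98)=150198136, p(99)=169229875, p(100)=190569292, p(101)=214481126, p(102)=241265379, p(103)=271248950, p(104)=304801365, p(105)=342325709, p(106)=384276336, p(107)=431149389, p(108)=483502844, p(109)=541946240, p(110)=607163746, p(111)=679903203, p(112)=761002156, p(113)=851376628, p(114)=952050665, p(115)=1064144451, p(116)=1188908248, p(117)=1327710076, p(118)=1482074143, p(119)=1653668665, p(120)=1844349560, p(121)=2056148051, p(122)=2291320912, p(123)=2552338241, p(124)=2841940500, p(125)=3163127352, p(126)=3519222692, p(127)=3913864295, p(128)=4351078600, p(129)=4835271870, p(130)=5371315400, p(131)=5964539504, p(132)=6620830889, p(133)=7346629512, p(134)=8149040695, p(135)=9035836076, p(136)=10015581680, p(137)=11097645016, p(138)=12292341831, p(139)=13610949895, p(140)=15065878135, p(141)=16670689208, p(142)=18440293320, p(143)=20390982757, p(144)=22540654445, p(145)=24908858009, p(146)=27517052599, p(147)=30388671978, p(148)=33549419497, p(149)=37027355200, p(150)=40853235313, p(151)=45060624582, p(152)=49686288421, p(153)=54770336324, p(154)=60356673280, p(155)=66493182097, p(156)=73232243759, p(157)=80630964769, p(158)=88751778802, p(159)=97662728555, p(160)=107438159466, p(161)=118159068427, p(162)=129913904637, p(163)=142798995930, p(164)=156919475295, p(165)=172389800255, p(166)=189334822579, p(167)=207890420102, p(168)=228204732751, p(169)=250438925115, p(170)=274768617130, p(171)=301384802048, p(172)=330495499613, p(173)=362326859895, p(174)=397125074750, p(175)=435157697830, p(176)=476715857290.
Final step: p(177) = p(176) + p(175) - p(172) - p(170) + p(165) + p(162) - p(155) - p(151) + p(142) + p(137) - p(126) - p(120) + p(107) + p(100) - p(85) - p(77) + p(60) + p(51) - p(32) - p(22) + p(1)
= 476715857290 + 435157697830 - 330495499613 - 274768617130 + 172389800255 + 129913904637 - 66493182097 - 45060624582 + 18440293320 + 11097645016 - 3519222692 - 1844349560 + 431149389 + 190569292 - 30167357 - 10619863 + 966467 + 239943 - 8349 - 1002 + 1
= 522115831195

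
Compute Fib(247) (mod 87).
34

Matrix identity: Q^n = [[F_(n+1), F_n], [F_n, F_(n-1)]] with Q = [[1,1],[1,0]].
n = 247 = 11110111₂. Square-and-multiply, entries mod 87:
Q^1 = [[1,1],[1,0]]
Q^3 = (Q^1)²·Q = [[3,2],[2,1]]
Q^7 = (Q^3)²·Q = [[21,13],[13,8]]
Q^15 = (Q^7)²·Q = [[30,1],[1,29]]
Q^30 = (Q^15)² = [[31,59],[59,59]]
Q^61 = (Q^30)²·Q = [[8,5],[5,3]]
Q^123 = (Q^61)²·Q = [[57,2],[2,55]]
Q^247 = (Q^123)²·Q = [[84,34],[34,50]]
F_247 mod 87 = Q^247[0][1] = 34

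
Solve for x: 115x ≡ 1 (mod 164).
87

gcd(115, 164) = 1, so the inverse exists.
Extended Euclidean algorithm on (164, 115):
164 = 1 × 115 + 49  ⟹  49 = (1)·164 + (-1)·115
115 = 2 × 49 + 17  ⟹  17 = (-2)·164 + (3)·115
49 = 2 × 17 + 15  ⟹  15 = (5)·164 + (-7)·115
17 = 1 × 15 + 2  ⟹  2 = (-7)·164 + (10)·115
15 = 7 × 2 + 1  ⟹  1 = (54)·164 + (-77)·115
So (-77)·115 ≡ 1 (mod 164), i.e. 115^(-1) ≡ -77 ≡ 87 (mod 164).
Check: 115 × 87 = 10005 ≡ 1 (mod 164)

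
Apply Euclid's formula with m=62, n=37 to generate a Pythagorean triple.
(2475, 4588, 5213)

Euclid's formula: a = m² - n², b = 2mn, c = m² + n²
m = 62, n = 37
a = 62² - 37² = 3844 - 1369 = 2475
b = 2 × 62 × 37 = 4588
c = 62² + 37² = 3844 + 1369 = 5213
Verification: 2475² + 4588² = 6125625 + 21049744 = 27175369 = 5213² ✓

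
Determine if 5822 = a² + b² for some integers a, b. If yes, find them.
Not possible

Factorization: 5822 = 2 × 41 × 71
By Fermat: n is sum of two squares iff every prime p ≡ 3 (mod 4) appears to even power.
Prime(s) ≡ 3 (mod 4) with odd exponent: [(71, 1)]
Therefore 5822 cannot be expressed as a² + b².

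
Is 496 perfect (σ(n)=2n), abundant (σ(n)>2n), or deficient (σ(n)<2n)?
perfect

Proper divisors of 496: sum = 1 + 2 + 4 + 8 + 16 + 31 + 62 + 124 + 248 = 496
Since 496 = 496, 496 is perfect.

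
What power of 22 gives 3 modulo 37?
2

Baby-step giant-step with step n = ⌈√37⌉ = 7.
Baby steps 22^j mod 37 (j:value) for j=0..6: 0:1, 1:22, 2:3, 3:29, 4:9, 5:13, 6:27.
h = 3 is already in the table at j=2, so x = 2.
Check: 22^2 ≡ 3 (mod 37).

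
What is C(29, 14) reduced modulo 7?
6

Using Lucas' theorem:
Write n=29 and k=14 in base 7:
n in base 7: [4, 1]
k in base 7: [2, 0]
C(29,14) mod 7 = ∏ C(n_i, k_i) mod 7
Digit binomials (mod 7): C(4,2) = 6; C(1,0) = 1
Product: 6 × 1 = 6 ≡ 6 (mod 7)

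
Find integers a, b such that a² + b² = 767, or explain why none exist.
Not possible

Factorization: 767 = 13 × 59
By Fermat: n is sum of two squares iff every prime p ≡ 3 (mod 4) appears to even power.
Prime(s) ≡ 3 (mod 4) with odd exponent: [(59, 1)]
Therefore 767 cannot be expressed as a² + b².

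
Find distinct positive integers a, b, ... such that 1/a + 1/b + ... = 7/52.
1/8 + 1/104

Greedy algorithm:
7/52: ceiling(52/7) = 8, use 1/8
1/104: ceiling(104/1) = 104, use 1/104
Result: 7/52 = 1/8 + 1/104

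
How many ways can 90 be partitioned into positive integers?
56634173

p(n) counts ways to write n as a sum of positive integers (order ignored).
Euler's pentagonal recurrence: p(k) = p(k-1) + p(k-2) - p(k-5) - p(k-7) + p(k-12) + p(k-15) - ... (offsets j(3j∓1)/2, signs ++--, p(0)=1, p(<0)=0).
DP table for k = 0..89: p(0)=1, p(1)=1, p(2)=2, p(3)=3, p(4)=5, p(5)=7, p(6)=11, p(7)=15, p(8)=22, p(9)=30, p(10)=42, p(11)=56, p(12)=77, p(13)=101, p(14)=135, p(15)=176, p(16)=231, p(17)=297, p(18)=385, p(19)=490, p(20)=627, p(21)=792, p(22)=1002, p(23)=1255, p(24)=1575, p(25)=1958, p(26)=2436, p(27)=3010, p(28)=3718, p(29)=4565, p(30)=5604, p(31)=6842, p(32)=8349, p(33)=10143, p(34)=12310, p(35)=14883, p(36)=17977, p(37)=21637, p(38)=26015, p(39)=31185, p(40)=37338, p(41)=44583, p(42)=53174, p(43)=63261, p(44)=75175, p(45)=89134, p(46)=105558, p(47)=124754, p(48)=147273, p(49)=173525, p(50)=204226, p(51)=239943, p(52)=281589, p(53)=329931, p(54)=386155, p(55)=451276, p(56)=526823, p(57)=614154, p(58)=715220, p(59)=831820, p(60)=966467, p(61)=1121505, p(62)=1300156, p(63)=1505499, p(64)=1741630, p(65)=2012558, p(66)=2323520, p(67)=2679689, p(68)=3087735, p(69)=3554345, p(70)=4087968, p(71)=4697205, p(72)=5392783, p(73)=6185689, p(74)=7089500, p(75)=8118264, p(76)=9289091, p(77)=10619863, p(78)=12132164, p(79)=13848650, p(80)=15796476, p(81)=18004327, p(82)=20506255, p(83)=23338469, p(84)=26543660, p(85)=30167357, p(86)=34262962, p(87)=38887673, p(88)=44108109, p(89)=49995925.
Final step: p(90) = p(89) + p(88) - p(85) - p(83) + p(78) + p(75) - p(68) - p(64) + p(55) + p(50) - p(39) - p(33) + p(20) + p(13)
= 49995925 + 44108109 - 30167357 - 23338469 + 12132164 + 8118264 - 3087735 - 1741630 + 451276 + 204226 - 31185 - 10143 + 627 + 101
= 56634173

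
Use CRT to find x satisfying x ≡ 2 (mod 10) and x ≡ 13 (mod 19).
32

Using Chinese Remainder Theorem:
M = 10 × 19 = 190
M1 = 19, M2 = 10
y1 = 19^(-1) mod 10 = 9
y2 = 10^(-1) mod 19 = 2
x = (2×19×9 + 13×10×2) mod 190 = 32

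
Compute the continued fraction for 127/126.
[1; 126]

Euclidean algorithm steps:
127 = 1 × 126 + 1
126 = 126 × 1 + 0
Continued fraction: [1; 126]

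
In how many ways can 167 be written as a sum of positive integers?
207890420102

p(n) counts ways to write n as a sum of positive integers (order ignored).
Euler's pentagonal recurrence: p(k) = p(k-1) + p(k-2) - p(k-5) - p(k-7) + p(k-12) + p(k-15) - ... (offsets j(3j∓1)/2, signs ++--, p(0)=1, p(<0)=0).
DP table for k = 0..166: p(0)=1, p(1)=1, p(2)=2, p(3)=3, p(4)=5, p(5)=7, p(6)=11, p(7)=15, p(8)=22, p(9)=30, p(10)=42, p(11)=56, p(12)=77, p(13)=101, p(14)=135, p(15)=176, p(16)=231, p(17)=297, p(18)=385, p(19)=490, p(20)=627, p(21)=792, p(22)=1002, p(23)=1255, p(24)=1575, p(25)=1958, p(26)=2436, p(27)=3010, p(28)=3718, p(29)=4565, p(30)=5604, p(31)=6842, p(32)=8349, p(33)=10143, p(34)=12310, p(35)=14883, p(36)=17977, p(37)=21637, p(38)=26015, p(39)=31185, p(40)=37338, p(41)=44583, p(42)=53174, p(43)=63261, p(44)=75175, p(45)=89134, p(46)=105558, p(47)=124754, p(48)=147273, p(49)=173525, p(50)=204226, p(51)=239943, p(52)=281589, p(53)=329931, p(54)=386155, p(55)=451276, p(56)=526823, p(57)=614154, p(58)=715220, p(59)=831820, p(60)=966467, p(61)=1121505, p(62)=1300156, p(63)=1505499, p(64)=1741630, p(65)=2012558, p(66)=2323520, p(67)=2679689, p(68)=3087735, p(69)=3554345, p(70)=4087968, p(71)=4697205, p(72)=5392783, p(73)=6185689, p(74)=7089500, p(75)=8118264, p(76)=9289091, p(77)=10619863, p(78)=12132164, p(79)=13848650, p(80)=15796476, p(81)=18004327, p(82)=20506255, p(83)=23338469, p(84)=26543660, p(85)=30167357, p(86)=34262962, p(87)=38887673, p(88)=44108109, p(89)=49995925, p(90)=56634173, p(91)=64112359, p(92)=72533807, p(93)=82010177, p(94)=92669720, p(95)=104651419, p(96)=118114304, p(97)=133230930, p(98)=150198136, p(99)=169229875, p(100)=190569292, p(101)=214481126, p(102)=241265379, p(103)=271248950, p(104)=304801365, p(105)=342325709, p(106)=384276336, p(107)=431149389, p(108)=483502844, p(109)=541946240, p(110)=607163746, p(111)=679903203, p(112)=761002156, p(113)=851376628, p(114)=952050665, p(115)=1064144451, p(116)=1188908248, p(117)=1327710076, p(118)=1482074143, p(119)=1653668665, p(120)=1844349560, p(121)=2056148051, p(122)=2291320912, p(123)=2552338241, p(124)=2841940500, p(125)=3163127352, p(126)=3519222692, p(127)=3913864295, p(128)=4351078600, p(129)=4835271870, p(130)=5371315400, p(131)=5964539504, p(132)=6620830889, p(133)=7346629512, p(134)=8149040695, p(135)=9035836076, p(136)=10015581680, p(137)=11097645016, p(138)=12292341831, p(139)=13610949895, p(140)=15065878135, p(141)=16670689208, p(142)=18440293320, p(143)=20390982757, p(144)=22540654445, p(145)=24908858009, p(146)=27517052599, p(147)=30388671978, p(148)=33549419497, p(149)=37027355200, p(150)=40853235313, p(151)=45060624582, p(152)=49686288421, p(153)=54770336324, p(154)=60356673280, p(155)=66493182097, p(156)=73232243759, p(157)=80630964769, p(158)=88751778802, p(159)=97662728555, p(160)=107438159466, p(161)=118159068427, p(162)=129913904637, p(163)=142798995930, p(164)=156919475295, p(165)=172389800255, p(166)=189334822579.
Final step: p(167) = p(166) + p(165) - p(162) - p(160) + p(155) + p(152) - p(145) - p(141) + p(132) + p(127) - p(116) - p(110) + p(97) + p(90) - p(75) - p(67) + p(50) + p(41) - p(22) - p(12)
= 189334822579 + 172389800255 - 129913904637 - 107438159466 + 66493182097 + 49686288421 - 24908858009 - 16670689208 + 6620830889 + 3913864295 - 1188908248 - 607163746 + 133230930 + 56634173 - 8118264 - 2679689 + 204226 + 44583 - 1002 - 77
= 207890420102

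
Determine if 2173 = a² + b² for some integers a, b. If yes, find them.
18² + 43² (a=18, b=43)

Factorization: 2173 = 41 × 53
By Fermat: n is sum of two squares iff every prime p ≡ 3 (mod 4) appears to even power.
All primes ≡ 3 (mod 4) appear to even power.
Search a = 0, 1, 2, … for 2173 - a² a perfect square: first hit at a = 18: 2173 - 324 = 1849 = 43².
2173 = 18² + 43² = 324 + 1849 ✓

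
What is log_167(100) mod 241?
112

Baby-step giant-step with step n = ⌈√241⌉ = 16.
Baby steps 167^j mod 241 (j:value) for j=0..15: 0:1, 1:167, 2:174, 3:138, 4:151, 5:153, 6:5, 7:112, 8:147, 9:208, 10:32, 11:42, 12:25, 13:78, 14:12, 15:76.
Giant-step multiplier: 167^(-16) ≡ 167^(240-16) = 167^224 ≡ 119 (mod 241).
Giant steps γ_i = 100·119^i mod 241: γ_0=100, γ_1=91, γ_2=225, γ_3=24, γ_4=205, γ_5=54, γ_6=160, γ_7=1 (in table at j=0).
x = i·n + j = 7·16 + 0 = 112.
Check: 167^112 ≡ 100 (mod 241).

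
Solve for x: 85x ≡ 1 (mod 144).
61

gcd(85, 144) = 1, so the inverse exists.
Extended Euclidean algorithm on (144, 85):
144 = 1 × 85 + 59  ⟹  59 = (1)·144 + (-1)·85
85 = 1 × 59 + 26  ⟹  26 = (-1)·144 + (2)·85
59 = 2 × 26 + 7  ⟹  7 = (3)·144 + (-5)·85
26 = 3 × 7 + 5  ⟹  5 = (-10)·144 + (17)·85
7 = 1 × 5 + 2  ⟹  2 = (13)·144 + (-22)·85
5 = 2 × 2 + 1  ⟹  1 = (-36)·144 + (61)·85
So (61)·85 ≡ 1 (mod 144), i.e. 85^(-1) ≡ 61 (mod 144).
Check: 85 × 61 = 5185 ≡ 1 (mod 144)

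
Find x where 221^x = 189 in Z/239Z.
75

Baby-step giant-step with step n = ⌈√239⌉ = 16.
Baby steps 221^j mod 239 (j:value) for j=0..15: 0:1, 1:221, 2:85, 3:143, 4:55, 5:205, 6:134, 7:217, 8:157, 9:42, 10:200, 11:224, 12:31, 13:159, 14:6, 15:131.
Giant-step multiplier: 221^(-16) ≡ 221^(238-16) = 221^222 ≡ 127 (mod 239).
Giant steps γ_i = 189·127^i mod 239: γ_0=189, γ_1=103, γ_2=175, γ_3=237, γ_4=224 (in table at j=11).
x = i·n + j = 4·16 + 11 = 75.
Check: 221^75 ≡ 189 (mod 239).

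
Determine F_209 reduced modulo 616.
309

Matrix identity: Q^n = [[F_(n+1), F_n], [F_n, F_(n-1)]] with Q = [[1,1],[1,0]].
n = 209 = 11010001₂. Square-and-multiply, entries mod 616:
Q^1 = [[1,1],[1,0]]
Q^3 = (Q^1)²·Q = [[3,2],[2,1]]
Q^6 = (Q^3)² = [[13,8],[8,5]]
Q^13 = (Q^6)²·Q = [[377,233],[233,144]]
Q^26 = (Q^13)² = [[530,41],[41,489]]
Q^52 = (Q^26)² = [[453,507],[507,562]]
Q^104 = (Q^52)² = [[258,245],[245,13]]
Q^209 = (Q^104)²·Q = [[176,309],[309,483]]
F_209 mod 616 = Q^209[0][1] = 309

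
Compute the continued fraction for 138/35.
[3; 1, 16, 2]

Euclidean algorithm steps:
138 = 3 × 35 + 33
35 = 1 × 33 + 2
33 = 16 × 2 + 1
2 = 2 × 1 + 0
Continued fraction: [3; 1, 16, 2]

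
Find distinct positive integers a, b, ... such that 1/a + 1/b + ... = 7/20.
1/3 + 1/60

Greedy algorithm:
7/20: ceiling(20/7) = 3, use 1/3
1/60: ceiling(60/1) = 60, use 1/60
Result: 7/20 = 1/3 + 1/60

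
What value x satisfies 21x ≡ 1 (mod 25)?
6

gcd(21, 25) = 1, so the inverse exists.
Extended Euclidean algorithm on (25, 21):
25 = 1 × 21 + 4  ⟹  4 = (1)·25 + (-1)·21
21 = 5 × 4 + 1  ⟹  1 = (-5)·25 + (6)·21
So (6)·21 ≡ 1 (mod 25), i.e. 21^(-1) ≡ 6 (mod 25).
Check: 21 × 6 = 126 ≡ 1 (mod 25)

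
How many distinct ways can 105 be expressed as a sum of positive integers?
342325709

p(n) counts ways to write n as a sum of positive integers (order ignored).
Euler's pentagonal recurrence: p(k) = p(k-1) + p(k-2) - p(k-5) - p(k-7) + p(k-12) + p(k-15) - ... (offsets j(3j∓1)/2, signs ++--, p(0)=1, p(<0)=0).
DP table for k = 0..104: p(0)=1, p(1)=1, p(2)=2, p(3)=3, p(4)=5, p(5)=7, p(6)=11, p(7)=15, p(8)=22, p(9)=30, p(10)=42, p(11)=56, p(12)=77, p(13)=101, p(14)=135, p(15)=176, p(16)=231, p(17)=297, p(18)=385, p(19)=490, p(20)=627, p(21)=792, p(22)=1002, p(23)=1255, p(24)=1575, p(25)=1958, p(26)=2436, p(27)=3010, p(28)=3718, p(29)=4565, p(30)=5604, p(31)=6842, p(32)=8349, p(33)=10143, p(34)=12310, p(35)=14883, p(36)=17977, p(37)=21637, p(38)=26015, p(39)=31185, p(40)=37338, p(41)=44583, p(42)=53174, p(43)=63261, p(44)=75175, p(45)=89134, p(46)=105558, p(47)=124754, p(48)=147273, p(49)=173525, p(50)=204226, p(51)=239943, p(52)=281589, p(53)=329931, p(54)=386155, p(55)=451276, p(56)=526823, p(57)=614154, p(58)=715220, p(59)=831820, p(60)=966467, p(61)=1121505, p(62)=1300156, p(63)=1505499, p(64)=1741630, p(65)=2012558, p(66)=2323520, p(67)=2679689, p(68)=3087735, p(69)=3554345, p(70)=4087968, p(71)=4697205, p(72)=5392783, p(73)=6185689, p(74)=7089500, p(75)=8118264, p(76)=9289091, p(77)=10619863, p(78)=12132164, p(79)=13848650, p(80)=15796476, p(81)=18004327, p(82)=20506255, p(83)=23338469, p(84)=26543660, p(85)=30167357, p(86)=34262962, p(87)=38887673, p(88)=44108109, p(89)=49995925, p(90)=56634173, p(91)=64112359, p(92)=72533807, p(93)=82010177, p(94)=92669720, p(95)=104651419, p(96)=118114304, p(97)=133230930, p(98)=150198136, p(99)=169229875, p(100)=190569292, p(101)=214481126, p(102)=241265379, p(103)=271248950, p(104)=304801365.
Final step: p(105) = p(104) + p(103) - p(100) - p(98) + p(93) + p(90) - p(83) - p(79) + p(70) + p(65) - p(54) - p(48) + p(35) + p(28) - p(13) - p(5)
= 304801365 + 271248950 - 190569292 - 150198136 + 82010177 + 56634173 - 23338469 - 13848650 + 4087968 + 2012558 - 386155 - 147273 + 14883 + 3718 - 101 - 7
= 342325709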